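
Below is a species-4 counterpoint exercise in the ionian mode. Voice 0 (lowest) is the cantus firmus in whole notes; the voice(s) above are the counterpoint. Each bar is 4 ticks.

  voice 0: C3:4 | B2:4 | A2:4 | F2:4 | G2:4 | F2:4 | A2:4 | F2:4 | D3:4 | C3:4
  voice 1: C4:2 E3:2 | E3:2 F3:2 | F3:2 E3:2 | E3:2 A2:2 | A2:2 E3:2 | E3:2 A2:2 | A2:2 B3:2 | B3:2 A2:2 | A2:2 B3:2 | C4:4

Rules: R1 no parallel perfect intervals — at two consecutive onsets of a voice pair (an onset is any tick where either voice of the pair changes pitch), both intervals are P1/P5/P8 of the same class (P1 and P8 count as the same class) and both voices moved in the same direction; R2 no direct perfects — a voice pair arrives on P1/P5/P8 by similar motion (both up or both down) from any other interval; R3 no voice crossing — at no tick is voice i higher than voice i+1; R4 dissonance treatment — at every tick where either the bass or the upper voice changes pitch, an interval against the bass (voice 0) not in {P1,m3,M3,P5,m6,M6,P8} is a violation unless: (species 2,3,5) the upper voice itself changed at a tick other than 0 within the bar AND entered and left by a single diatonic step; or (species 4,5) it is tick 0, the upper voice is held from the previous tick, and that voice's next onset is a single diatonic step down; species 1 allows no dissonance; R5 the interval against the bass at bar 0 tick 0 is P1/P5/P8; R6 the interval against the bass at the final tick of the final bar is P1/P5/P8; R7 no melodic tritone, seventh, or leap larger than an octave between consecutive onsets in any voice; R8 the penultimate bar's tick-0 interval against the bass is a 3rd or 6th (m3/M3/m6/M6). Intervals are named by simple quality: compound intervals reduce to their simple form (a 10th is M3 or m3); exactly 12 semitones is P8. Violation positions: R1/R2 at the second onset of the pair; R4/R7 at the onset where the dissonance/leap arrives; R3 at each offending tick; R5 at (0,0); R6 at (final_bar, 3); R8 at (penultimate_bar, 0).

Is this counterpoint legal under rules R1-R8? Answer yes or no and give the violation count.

bar 0: v0=C3 v1=C4 (P8)
bar 1: v0=B2 v1=E3 (P4)
bar 2: v0=A2 v1=F3 (m6)
bar 3: v0=F2 v1=E3 (M7)
bar 4: v0=G2 v1=A2 (M2)
bar 5: v0=F2 v1=E3 (M7)
bar 6: v0=A2 v1=A2 (P1)
bar 7: v0=F2 v1=B3 (TT)
bar 8: v0=D3 v1=A2 (P4)
bar 9: v0=C3 v1=C4 (P8)
  R4 @ bar1.0: B2/E3 P4 untreated
  R4 @ bar1.2: B2/F3 TT untreated
  R4 @ bar3.0: F2/E3 M7 untreated
  R4 @ bar4.0: G2/A2 M2 untreated
  R4 @ bar5.0: F2/E3 M7 untreated
  R4 @ bar6.2: A2/B3 M2 untreated
  R7 @ bar6.2: A2->B3 leap 14st
  R4 @ bar7.0: F2/B3 TT untreated
  R7 @ bar7.2: B3->A2 leap 14st
  R3 @ bar8.0: D3 above A2
  R4 @ bar8.0: D3/A2 P4 untreated
  R8 @ bar8.0: penult P4 not 3rd/6th
  R3 @ bar8.1: D3 above A2
  R7 @ bar8.2: A2->B3 leap 14st

No (14 violations)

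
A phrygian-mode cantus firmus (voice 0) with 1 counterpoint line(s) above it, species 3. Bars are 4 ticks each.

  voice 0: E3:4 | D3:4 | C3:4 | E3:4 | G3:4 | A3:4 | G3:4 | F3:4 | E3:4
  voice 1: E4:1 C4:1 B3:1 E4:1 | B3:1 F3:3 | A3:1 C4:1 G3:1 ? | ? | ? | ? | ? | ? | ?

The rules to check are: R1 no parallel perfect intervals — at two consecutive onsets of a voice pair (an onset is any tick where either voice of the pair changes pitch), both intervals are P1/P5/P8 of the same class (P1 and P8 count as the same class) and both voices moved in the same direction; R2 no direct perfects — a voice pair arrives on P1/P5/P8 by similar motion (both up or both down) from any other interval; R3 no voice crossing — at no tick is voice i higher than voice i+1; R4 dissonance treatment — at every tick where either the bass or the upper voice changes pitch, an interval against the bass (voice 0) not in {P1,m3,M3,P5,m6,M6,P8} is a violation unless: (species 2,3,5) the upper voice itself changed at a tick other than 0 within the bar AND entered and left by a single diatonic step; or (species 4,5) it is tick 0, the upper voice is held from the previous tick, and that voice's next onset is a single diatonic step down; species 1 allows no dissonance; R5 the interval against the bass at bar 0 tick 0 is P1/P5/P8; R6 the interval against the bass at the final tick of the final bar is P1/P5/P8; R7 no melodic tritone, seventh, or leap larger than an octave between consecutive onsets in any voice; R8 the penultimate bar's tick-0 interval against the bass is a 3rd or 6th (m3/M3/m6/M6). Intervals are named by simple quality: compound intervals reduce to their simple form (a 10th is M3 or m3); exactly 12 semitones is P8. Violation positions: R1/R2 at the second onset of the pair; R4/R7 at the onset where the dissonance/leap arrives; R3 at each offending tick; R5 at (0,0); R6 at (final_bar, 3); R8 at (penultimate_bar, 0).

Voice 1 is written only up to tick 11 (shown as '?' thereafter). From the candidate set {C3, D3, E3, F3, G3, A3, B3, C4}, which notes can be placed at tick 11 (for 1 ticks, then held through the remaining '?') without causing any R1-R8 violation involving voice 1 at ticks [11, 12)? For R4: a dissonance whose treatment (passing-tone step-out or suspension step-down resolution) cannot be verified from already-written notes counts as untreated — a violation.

C3: legal
D3: violates R4
E3: legal
F3: violates R4
G3: legal
A3: legal
B3: violates R4
C4: legal

{A3, C3, C4, E3, G3}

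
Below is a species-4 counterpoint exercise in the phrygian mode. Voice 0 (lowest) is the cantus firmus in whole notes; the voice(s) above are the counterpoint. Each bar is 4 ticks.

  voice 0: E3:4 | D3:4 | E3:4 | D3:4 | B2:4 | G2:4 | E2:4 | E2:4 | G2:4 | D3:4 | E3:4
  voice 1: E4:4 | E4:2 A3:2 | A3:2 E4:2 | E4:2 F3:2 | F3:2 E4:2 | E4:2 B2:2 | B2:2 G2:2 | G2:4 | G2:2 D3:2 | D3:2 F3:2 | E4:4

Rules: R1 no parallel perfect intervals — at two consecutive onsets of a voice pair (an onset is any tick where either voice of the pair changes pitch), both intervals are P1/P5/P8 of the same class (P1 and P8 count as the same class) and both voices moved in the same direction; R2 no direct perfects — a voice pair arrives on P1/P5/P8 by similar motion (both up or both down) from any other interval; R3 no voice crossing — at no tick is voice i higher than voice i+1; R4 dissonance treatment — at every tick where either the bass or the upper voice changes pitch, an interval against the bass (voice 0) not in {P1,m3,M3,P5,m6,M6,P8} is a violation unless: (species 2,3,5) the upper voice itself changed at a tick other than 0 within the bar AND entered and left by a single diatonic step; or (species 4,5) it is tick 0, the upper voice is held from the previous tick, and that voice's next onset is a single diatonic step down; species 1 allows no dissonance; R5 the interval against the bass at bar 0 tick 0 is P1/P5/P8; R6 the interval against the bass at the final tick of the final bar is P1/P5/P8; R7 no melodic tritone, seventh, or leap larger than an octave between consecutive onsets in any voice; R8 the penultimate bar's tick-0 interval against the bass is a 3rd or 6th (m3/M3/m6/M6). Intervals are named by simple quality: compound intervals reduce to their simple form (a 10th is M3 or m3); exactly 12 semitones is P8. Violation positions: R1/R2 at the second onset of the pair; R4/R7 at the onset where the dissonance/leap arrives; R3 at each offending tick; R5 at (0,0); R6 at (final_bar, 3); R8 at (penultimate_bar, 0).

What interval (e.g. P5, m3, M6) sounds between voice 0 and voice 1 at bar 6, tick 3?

voice 0=E2 voice 1=G2 -> m3

m3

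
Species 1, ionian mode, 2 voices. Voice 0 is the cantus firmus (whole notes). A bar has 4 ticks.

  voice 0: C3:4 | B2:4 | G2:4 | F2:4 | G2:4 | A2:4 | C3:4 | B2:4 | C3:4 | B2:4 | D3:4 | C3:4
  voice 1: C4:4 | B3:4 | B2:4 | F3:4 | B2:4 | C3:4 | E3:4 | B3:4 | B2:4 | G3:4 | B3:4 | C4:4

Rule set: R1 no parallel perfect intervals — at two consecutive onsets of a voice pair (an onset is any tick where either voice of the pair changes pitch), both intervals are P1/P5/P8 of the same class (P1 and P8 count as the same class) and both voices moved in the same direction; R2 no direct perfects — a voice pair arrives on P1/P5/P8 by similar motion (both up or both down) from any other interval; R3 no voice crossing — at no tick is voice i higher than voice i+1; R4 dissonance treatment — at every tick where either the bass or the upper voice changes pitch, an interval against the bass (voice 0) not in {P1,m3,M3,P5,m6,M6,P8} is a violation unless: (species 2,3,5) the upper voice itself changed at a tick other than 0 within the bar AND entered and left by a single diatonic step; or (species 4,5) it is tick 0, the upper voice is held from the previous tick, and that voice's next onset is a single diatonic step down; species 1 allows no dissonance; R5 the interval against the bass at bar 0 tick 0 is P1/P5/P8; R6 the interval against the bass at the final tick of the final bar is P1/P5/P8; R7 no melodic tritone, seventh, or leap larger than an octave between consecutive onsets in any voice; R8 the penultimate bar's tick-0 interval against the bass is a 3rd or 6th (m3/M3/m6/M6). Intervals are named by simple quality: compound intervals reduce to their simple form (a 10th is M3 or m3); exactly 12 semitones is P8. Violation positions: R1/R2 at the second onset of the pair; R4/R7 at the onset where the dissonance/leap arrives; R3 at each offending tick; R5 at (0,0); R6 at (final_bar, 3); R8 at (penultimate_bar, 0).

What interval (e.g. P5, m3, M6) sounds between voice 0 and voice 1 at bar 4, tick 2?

M3

voice 0=G2 voice 1=B2 -> M3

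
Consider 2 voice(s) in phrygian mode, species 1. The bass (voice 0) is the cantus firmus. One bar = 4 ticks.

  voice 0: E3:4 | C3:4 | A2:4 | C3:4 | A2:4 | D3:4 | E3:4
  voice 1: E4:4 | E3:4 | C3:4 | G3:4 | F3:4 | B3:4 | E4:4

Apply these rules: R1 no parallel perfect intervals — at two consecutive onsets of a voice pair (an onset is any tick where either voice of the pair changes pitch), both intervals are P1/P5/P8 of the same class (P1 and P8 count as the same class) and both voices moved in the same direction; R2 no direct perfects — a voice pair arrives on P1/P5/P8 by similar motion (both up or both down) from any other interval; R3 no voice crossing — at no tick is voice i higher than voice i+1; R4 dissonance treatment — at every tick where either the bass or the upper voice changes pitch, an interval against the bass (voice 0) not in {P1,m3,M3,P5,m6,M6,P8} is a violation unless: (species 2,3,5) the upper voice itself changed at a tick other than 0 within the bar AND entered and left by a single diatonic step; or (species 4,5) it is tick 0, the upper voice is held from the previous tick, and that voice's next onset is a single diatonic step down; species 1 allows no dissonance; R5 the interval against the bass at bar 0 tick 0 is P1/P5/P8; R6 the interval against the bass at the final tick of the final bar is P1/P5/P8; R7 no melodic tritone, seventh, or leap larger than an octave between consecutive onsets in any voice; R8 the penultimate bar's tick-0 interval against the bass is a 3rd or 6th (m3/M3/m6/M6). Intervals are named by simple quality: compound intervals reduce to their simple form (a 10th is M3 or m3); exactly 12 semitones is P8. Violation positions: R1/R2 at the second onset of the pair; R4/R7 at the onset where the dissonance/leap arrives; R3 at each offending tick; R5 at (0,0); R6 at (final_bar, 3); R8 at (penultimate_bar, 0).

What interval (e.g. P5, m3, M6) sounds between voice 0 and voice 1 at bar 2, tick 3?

voice 0=A2 voice 1=C3 -> m3

m3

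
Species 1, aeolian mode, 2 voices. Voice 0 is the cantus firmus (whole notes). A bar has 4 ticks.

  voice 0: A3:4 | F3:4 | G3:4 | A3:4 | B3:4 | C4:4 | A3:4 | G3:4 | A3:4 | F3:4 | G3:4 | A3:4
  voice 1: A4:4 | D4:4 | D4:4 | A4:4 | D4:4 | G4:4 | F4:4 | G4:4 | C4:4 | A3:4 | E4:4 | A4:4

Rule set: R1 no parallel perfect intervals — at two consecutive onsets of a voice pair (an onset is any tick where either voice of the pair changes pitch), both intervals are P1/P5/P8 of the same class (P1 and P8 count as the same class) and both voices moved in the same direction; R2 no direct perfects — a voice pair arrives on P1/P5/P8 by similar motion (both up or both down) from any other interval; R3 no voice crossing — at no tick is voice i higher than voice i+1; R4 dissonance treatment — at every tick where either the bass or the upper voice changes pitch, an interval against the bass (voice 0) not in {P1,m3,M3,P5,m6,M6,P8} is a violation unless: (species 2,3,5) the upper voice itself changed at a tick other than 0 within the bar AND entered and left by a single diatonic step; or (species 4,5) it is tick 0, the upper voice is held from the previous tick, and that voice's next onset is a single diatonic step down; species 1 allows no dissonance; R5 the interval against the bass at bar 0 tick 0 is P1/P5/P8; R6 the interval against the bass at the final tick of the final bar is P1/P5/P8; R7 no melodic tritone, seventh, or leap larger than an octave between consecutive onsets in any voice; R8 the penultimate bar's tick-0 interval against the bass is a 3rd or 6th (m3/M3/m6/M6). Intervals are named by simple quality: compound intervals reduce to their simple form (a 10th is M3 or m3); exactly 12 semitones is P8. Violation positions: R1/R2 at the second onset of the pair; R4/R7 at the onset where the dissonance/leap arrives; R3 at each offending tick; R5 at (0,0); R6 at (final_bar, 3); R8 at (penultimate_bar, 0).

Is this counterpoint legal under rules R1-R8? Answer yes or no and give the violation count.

No (3 violations)

bar 0: v0=A3 v1=A4 (P8)
bar 1: v0=F3 v1=D4 (M6)
bar 2: v0=G3 v1=D4 (P5)
bar 3: v0=A3 v1=A4 (P8)
bar 4: v0=B3 v1=D4 (m3)
bar 5: v0=C4 v1=G4 (P5)
bar 6: v0=A3 v1=F4 (m6)
bar 7: v0=G3 v1=G4 (P8)
bar 8: v0=A3 v1=C4 (m3)
bar 9: v0=F3 v1=A3 (M3)
bar 10: v0=G3 v1=E4 (M6)
bar 11: v0=A3 v1=A4 (P8)
  R2 @ bar3.0: G3/D4 P5 -> A3/A4 P8 similar
  R2 @ bar5.0: B3/D4 m3 -> C4/G4 P5 similar
  R2 @ bar11.0: G3/E4 M6 -> A3/A4 P8 similar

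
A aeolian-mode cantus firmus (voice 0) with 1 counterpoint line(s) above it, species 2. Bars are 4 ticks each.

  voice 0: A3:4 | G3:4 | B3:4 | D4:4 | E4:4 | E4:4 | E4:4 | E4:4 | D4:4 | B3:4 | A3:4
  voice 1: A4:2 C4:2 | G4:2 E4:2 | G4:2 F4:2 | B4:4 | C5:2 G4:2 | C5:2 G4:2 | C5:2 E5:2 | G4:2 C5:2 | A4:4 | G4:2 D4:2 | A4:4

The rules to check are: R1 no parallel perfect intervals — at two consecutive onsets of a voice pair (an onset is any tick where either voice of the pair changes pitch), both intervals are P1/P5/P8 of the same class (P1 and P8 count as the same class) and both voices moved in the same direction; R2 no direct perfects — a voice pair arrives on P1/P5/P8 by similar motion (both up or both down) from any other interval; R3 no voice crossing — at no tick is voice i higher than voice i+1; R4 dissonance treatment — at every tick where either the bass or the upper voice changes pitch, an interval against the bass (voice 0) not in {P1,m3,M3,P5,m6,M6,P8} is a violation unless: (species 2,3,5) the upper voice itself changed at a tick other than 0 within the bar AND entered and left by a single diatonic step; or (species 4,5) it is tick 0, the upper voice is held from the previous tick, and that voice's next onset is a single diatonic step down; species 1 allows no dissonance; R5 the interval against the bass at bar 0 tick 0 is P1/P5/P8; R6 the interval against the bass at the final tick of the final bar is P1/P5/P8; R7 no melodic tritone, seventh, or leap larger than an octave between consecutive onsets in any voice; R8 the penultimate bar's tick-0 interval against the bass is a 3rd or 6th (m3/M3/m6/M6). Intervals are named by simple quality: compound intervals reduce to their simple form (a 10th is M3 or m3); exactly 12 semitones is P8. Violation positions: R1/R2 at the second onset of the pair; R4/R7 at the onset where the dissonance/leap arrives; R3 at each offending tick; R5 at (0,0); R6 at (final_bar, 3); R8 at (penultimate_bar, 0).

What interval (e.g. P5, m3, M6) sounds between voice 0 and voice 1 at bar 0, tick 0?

voice 0=A3 voice 1=A4 -> P8

P8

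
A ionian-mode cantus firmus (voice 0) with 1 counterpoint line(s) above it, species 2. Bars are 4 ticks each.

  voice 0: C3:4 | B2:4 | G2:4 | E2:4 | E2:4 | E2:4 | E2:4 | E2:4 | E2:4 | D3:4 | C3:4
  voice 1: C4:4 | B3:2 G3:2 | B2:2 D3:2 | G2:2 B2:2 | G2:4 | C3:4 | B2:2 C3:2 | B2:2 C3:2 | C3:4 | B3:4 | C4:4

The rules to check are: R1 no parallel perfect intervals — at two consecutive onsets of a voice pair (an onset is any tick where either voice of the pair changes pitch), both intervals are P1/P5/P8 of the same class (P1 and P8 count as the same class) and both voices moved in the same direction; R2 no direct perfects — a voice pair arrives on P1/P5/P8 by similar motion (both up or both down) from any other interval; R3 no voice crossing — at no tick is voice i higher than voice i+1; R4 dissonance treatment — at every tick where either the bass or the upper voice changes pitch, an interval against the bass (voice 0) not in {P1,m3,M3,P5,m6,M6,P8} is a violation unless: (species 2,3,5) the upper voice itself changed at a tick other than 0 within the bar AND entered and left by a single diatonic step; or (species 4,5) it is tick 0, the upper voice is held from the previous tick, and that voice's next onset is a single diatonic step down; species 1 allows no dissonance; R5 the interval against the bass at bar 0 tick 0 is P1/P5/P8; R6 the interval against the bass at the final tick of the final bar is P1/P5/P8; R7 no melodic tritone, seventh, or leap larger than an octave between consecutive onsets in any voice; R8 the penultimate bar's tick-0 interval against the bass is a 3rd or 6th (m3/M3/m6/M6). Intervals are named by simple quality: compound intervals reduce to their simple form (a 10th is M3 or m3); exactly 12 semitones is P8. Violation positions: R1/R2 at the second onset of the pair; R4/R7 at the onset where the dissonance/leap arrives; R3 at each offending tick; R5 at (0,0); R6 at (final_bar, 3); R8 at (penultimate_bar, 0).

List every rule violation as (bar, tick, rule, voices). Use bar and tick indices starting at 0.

(1, 0, R1, (0, 1))
(9, 0, R7, (0,))
(9, 0, R7, (1,))

bar 0: v0=C3 v1=C4 downbeat P8
bar 1: v0=B2 v1=B3 downbeat P8
bar 2: v0=G2 v1=B2 downbeat M3
bar 3: v0=E2 v1=G2 downbeat m3
bar 4: v0=E2 v1=G2 downbeat m3
bar 5: v0=E2 v1=C3 downbeat m6
bar 6: v0=E2 v1=B2 downbeat P5
bar 7: v0=E2 v1=B2 downbeat P5
bar 8: v0=E2 v1=C3 downbeat m6
bar 9: v0=D3 v1=B3 downbeat M6
bar 10: v0=C3 v1=C4 downbeat P8
  -> R1 @ bar 1 tick 0 v(0, 1): C3/C4 P8 -> B2/B3 P8 similar
  -> R7 @ bar 9 tick 0 v(0,): E2->D3 leap 10st
  -> R7 @ bar 9 tick 0 v(1,): C3->B3 leap 11st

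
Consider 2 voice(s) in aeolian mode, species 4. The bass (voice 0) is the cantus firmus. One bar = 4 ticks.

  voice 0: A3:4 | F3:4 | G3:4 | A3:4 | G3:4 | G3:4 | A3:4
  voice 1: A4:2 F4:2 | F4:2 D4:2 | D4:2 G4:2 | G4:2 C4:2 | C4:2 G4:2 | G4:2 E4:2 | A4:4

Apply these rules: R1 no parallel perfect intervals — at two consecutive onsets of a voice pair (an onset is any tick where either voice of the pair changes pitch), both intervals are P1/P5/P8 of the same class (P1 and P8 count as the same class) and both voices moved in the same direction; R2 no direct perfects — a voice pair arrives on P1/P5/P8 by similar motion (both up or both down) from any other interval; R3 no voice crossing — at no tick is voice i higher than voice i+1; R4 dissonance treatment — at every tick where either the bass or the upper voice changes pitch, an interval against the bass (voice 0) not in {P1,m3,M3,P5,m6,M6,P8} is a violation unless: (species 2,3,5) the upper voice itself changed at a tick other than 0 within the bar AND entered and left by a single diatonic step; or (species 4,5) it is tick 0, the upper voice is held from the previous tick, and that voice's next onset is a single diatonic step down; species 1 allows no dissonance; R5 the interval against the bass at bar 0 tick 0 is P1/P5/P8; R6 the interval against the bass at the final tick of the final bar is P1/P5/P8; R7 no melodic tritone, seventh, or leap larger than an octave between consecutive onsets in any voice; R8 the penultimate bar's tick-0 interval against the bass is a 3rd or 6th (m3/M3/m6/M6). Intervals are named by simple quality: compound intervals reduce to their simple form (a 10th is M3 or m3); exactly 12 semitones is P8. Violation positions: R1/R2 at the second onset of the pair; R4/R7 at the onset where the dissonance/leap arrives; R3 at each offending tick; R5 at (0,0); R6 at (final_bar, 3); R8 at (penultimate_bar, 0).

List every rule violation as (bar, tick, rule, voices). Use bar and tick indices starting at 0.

bar 0: v0=A3 v1=A4 downbeat P8
bar 1: v0=F3 v1=F4 downbeat P8
bar 2: v0=G3 v1=D4 downbeat P5
bar 3: v0=A3 v1=G4 downbeat m7
bar 4: v0=G3 v1=C4 downbeat P4
bar 5: v0=G3 v1=G4 downbeat P8
bar 6: v0=A3 v1=A4 downbeat P8
  -> R4 @ bar 3 tick 0 v(0, 1): A3/G4 m7 untreated
  -> R4 @ bar 4 tick 0 v(0, 1): G3/C4 P4 untreated
  -> R8 @ bar 5 tick 0 v(0, 1): penult P8 not 3rd/6th
  -> R2 @ bar 6 tick 0 v(0, 1): G3/E4 M6 -> A3/A4 P8 similar

(3, 0, R4, (0, 1))
(4, 0, R4, (0, 1))
(5, 0, R8, (0, 1))
(6, 0, R2, (0, 1))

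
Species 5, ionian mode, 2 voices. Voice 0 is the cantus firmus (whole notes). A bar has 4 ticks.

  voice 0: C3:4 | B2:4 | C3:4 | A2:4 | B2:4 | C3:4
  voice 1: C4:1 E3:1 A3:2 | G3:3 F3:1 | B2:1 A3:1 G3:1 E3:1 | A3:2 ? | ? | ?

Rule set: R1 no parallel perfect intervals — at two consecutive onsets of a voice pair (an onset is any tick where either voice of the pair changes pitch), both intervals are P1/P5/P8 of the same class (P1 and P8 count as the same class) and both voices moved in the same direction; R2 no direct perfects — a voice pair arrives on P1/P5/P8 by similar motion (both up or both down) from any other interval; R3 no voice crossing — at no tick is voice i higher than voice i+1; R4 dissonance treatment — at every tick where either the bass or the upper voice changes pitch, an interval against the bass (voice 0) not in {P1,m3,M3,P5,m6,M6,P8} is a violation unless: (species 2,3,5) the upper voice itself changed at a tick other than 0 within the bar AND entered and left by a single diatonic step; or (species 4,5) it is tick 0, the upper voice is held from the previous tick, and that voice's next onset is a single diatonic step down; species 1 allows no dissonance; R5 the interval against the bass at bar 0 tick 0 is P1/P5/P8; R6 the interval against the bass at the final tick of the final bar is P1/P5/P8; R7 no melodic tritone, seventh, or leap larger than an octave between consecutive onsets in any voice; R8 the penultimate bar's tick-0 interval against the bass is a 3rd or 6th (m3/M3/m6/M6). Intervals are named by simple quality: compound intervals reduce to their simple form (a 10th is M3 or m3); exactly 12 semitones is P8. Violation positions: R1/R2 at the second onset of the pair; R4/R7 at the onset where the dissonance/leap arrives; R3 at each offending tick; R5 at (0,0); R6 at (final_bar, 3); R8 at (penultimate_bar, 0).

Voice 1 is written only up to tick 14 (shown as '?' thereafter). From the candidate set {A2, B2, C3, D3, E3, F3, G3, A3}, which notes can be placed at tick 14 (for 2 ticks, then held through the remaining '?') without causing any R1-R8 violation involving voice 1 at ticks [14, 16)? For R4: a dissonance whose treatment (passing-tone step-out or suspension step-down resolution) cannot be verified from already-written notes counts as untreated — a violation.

{A2, A3, C3, E3, F3}

A2: legal
B2: violates R4,R7
C3: legal
D3: violates R4
E3: legal
F3: legal
G3: violates R4
A3: legal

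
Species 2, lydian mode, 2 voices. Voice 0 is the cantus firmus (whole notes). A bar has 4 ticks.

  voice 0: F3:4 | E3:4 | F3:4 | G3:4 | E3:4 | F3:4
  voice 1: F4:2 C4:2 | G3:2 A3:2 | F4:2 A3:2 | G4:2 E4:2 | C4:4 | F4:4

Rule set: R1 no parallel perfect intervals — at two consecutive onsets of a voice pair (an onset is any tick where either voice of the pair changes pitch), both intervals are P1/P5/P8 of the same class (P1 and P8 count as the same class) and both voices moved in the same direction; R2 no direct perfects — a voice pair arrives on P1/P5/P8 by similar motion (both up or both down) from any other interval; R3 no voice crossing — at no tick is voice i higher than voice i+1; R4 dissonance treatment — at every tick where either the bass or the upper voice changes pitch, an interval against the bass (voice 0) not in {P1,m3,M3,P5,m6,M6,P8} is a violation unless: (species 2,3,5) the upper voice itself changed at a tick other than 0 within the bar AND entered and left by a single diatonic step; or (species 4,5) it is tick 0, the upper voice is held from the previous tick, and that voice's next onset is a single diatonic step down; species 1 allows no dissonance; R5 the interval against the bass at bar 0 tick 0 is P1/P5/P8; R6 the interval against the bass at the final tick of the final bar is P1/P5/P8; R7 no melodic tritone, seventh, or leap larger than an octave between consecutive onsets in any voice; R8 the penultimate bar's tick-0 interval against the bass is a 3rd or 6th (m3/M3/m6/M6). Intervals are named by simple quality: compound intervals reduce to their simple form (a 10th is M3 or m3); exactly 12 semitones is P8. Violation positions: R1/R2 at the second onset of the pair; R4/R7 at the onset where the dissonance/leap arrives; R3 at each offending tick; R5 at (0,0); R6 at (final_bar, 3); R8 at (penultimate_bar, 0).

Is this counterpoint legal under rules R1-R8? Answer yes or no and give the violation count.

No (5 violations)

bar 0: v0=F3 v1=F4 (P8)
bar 1: v0=E3 v1=G3 (m3)
bar 2: v0=F3 v1=F4 (P8)
bar 3: v0=G3 v1=G4 (P8)
bar 4: v0=E3 v1=C4 (m6)
bar 5: v0=F3 v1=F4 (P8)
  R4 @ bar1.2: E3/A3 P4 untreated
  R2 @ bar2.0: E3/A3 P4 -> F3/F4 P8 similar
  R2 @ bar3.0: F3/A3 M3 -> G3/G4 P8 similar
  R7 @ bar3.0: A3->G4 leap 10st
  R2 @ bar5.0: E3/C4 m6 -> F3/F4 P8 similar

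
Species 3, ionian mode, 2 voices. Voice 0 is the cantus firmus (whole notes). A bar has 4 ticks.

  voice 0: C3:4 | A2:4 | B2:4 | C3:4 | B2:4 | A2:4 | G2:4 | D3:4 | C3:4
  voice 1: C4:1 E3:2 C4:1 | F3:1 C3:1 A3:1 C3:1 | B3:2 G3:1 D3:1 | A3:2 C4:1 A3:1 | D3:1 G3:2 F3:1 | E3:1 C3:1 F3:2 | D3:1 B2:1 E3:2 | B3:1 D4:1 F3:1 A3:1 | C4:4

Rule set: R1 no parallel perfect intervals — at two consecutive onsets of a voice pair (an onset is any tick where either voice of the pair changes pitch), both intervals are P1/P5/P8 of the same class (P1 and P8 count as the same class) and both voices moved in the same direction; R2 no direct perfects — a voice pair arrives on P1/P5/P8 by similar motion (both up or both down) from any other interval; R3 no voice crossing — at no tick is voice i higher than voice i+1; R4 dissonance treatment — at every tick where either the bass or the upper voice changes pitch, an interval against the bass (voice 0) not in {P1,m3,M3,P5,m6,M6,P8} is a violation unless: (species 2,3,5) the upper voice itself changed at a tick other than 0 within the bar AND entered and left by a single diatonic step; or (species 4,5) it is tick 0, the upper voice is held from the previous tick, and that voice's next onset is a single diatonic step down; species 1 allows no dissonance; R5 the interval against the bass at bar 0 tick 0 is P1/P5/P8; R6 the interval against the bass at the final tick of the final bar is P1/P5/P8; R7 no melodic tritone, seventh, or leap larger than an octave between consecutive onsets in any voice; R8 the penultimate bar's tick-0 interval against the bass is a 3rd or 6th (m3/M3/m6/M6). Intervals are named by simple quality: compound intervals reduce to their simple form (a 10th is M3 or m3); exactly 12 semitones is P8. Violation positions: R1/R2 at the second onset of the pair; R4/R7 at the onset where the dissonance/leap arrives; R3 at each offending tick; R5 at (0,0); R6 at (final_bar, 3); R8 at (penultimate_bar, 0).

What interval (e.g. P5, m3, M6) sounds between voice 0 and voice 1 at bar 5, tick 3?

voice 0=A2 voice 1=F3 -> m6

m6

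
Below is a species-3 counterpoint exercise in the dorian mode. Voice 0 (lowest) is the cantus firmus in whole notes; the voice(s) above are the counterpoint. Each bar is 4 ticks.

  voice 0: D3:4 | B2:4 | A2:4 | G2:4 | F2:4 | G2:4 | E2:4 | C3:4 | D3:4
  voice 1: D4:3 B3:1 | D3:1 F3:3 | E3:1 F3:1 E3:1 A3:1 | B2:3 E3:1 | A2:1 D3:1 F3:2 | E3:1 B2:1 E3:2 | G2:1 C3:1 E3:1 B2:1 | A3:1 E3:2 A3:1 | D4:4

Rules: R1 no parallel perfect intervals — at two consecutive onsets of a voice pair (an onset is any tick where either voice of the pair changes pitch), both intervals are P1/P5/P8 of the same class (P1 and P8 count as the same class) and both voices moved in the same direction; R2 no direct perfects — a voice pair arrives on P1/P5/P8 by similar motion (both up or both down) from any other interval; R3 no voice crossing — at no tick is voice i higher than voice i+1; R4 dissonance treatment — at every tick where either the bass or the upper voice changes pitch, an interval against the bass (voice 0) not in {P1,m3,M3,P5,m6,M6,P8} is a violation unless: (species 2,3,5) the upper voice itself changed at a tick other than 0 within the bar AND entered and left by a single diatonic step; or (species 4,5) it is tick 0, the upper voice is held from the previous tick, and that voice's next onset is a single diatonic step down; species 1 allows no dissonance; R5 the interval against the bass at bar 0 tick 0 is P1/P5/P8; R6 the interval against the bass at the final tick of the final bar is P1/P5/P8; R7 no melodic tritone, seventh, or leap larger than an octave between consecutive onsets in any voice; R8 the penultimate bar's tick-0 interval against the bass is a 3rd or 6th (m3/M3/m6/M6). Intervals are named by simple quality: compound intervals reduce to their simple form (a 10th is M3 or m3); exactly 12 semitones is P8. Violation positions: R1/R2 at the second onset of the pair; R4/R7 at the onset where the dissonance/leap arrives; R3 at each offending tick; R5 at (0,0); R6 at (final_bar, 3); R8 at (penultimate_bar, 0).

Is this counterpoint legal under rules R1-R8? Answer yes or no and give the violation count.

bar 0: v0=D3 v1=D4 (P8)
bar 1: v0=B2 v1=D3 (m3)
bar 2: v0=A2 v1=E3 (P5)
bar 3: v0=G2 v1=B2 (M3)
bar 4: v0=F2 v1=A2 (M3)
bar 5: v0=G2 v1=E3 (M6)
bar 6: v0=E2 v1=G2 (m3)
bar 7: v0=C3 v1=A3 (M6)
bar 8: v0=D3 v1=D4 (P8)
  R4 @ bar1.1: B2/F3 TT untreated
  R2 @ bar2.0: B2/F3 TT -> A2/E3 P5 similar
  R7 @ bar3.0: A3->B2 leap 10st
  R7 @ bar7.0: B2->A3 leap 10st
  R2 @ bar8.0: C3/A3 M6 -> D3/D4 P8 similar

No (5 violations)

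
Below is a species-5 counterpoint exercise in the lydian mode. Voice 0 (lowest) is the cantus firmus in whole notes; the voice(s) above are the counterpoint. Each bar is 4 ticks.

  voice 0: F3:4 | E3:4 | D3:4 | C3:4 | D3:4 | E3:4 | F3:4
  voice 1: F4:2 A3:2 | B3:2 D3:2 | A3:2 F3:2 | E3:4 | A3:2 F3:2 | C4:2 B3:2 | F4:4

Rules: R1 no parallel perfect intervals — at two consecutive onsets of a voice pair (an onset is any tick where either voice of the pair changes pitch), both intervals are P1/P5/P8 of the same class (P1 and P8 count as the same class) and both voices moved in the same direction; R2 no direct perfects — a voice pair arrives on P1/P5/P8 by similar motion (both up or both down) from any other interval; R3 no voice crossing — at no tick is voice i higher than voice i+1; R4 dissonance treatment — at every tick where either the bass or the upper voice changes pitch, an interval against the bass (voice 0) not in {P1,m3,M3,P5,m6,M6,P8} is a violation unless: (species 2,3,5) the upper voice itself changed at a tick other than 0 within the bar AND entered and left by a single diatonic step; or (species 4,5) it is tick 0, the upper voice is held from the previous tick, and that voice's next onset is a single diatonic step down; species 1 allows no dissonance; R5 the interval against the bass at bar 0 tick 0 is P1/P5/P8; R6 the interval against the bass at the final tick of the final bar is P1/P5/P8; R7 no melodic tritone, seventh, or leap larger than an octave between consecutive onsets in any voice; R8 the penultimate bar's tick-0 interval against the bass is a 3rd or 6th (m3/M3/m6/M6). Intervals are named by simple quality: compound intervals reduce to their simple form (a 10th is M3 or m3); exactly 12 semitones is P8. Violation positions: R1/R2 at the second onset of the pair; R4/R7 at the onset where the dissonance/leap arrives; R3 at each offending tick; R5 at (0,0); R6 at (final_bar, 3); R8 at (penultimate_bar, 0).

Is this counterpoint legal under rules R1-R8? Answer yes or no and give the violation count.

No (6 violations)

bar 0: v0=F3 v1=F4 (P8)
bar 1: v0=E3 v1=B3 (P5)
bar 2: v0=D3 v1=A3 (P5)
bar 3: v0=C3 v1=E3 (M3)
bar 4: v0=D3 v1=A3 (P5)
bar 5: v0=E3 v1=C4 (m6)
bar 6: v0=F3 v1=F4 (P8)
  R3 @ bar1.2: E3 above D3
  R4 @ bar1.2: E3/D3 M2 untreated
  R3 @ bar1.3: E3 above D3
  R2 @ bar4.0: C3/E3 M3 -> D3/A3 P5 similar
  R2 @ bar6.0: E3/B3 P5 -> F3/F4 P8 similar
  R7 @ bar6.0: B3->F4 leap 6st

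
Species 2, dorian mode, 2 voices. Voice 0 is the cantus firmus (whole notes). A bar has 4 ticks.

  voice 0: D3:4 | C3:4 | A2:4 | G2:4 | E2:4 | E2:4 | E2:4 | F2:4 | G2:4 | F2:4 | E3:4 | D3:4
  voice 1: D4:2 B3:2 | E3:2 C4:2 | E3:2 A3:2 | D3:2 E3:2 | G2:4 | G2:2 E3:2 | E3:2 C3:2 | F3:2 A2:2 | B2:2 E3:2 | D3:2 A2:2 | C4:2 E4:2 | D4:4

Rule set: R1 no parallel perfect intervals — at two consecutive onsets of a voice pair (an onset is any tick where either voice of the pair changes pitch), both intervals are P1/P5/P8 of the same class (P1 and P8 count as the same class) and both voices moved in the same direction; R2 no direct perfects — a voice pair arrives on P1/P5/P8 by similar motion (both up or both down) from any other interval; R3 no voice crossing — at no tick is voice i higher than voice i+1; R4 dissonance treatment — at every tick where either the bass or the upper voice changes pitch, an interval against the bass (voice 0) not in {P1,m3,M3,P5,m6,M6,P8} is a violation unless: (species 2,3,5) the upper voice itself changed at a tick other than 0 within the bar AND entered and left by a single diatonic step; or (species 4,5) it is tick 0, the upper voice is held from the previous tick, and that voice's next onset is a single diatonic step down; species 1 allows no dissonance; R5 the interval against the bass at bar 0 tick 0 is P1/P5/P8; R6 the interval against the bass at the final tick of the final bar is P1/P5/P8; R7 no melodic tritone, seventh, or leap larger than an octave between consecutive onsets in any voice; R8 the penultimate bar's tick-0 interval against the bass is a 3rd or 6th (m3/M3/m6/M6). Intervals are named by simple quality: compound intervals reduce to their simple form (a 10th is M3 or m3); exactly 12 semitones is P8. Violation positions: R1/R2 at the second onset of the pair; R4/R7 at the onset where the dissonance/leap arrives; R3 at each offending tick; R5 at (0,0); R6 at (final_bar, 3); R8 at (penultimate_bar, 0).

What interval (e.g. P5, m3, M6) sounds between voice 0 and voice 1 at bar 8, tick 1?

M3

voice 0=G2 voice 1=B2 -> M3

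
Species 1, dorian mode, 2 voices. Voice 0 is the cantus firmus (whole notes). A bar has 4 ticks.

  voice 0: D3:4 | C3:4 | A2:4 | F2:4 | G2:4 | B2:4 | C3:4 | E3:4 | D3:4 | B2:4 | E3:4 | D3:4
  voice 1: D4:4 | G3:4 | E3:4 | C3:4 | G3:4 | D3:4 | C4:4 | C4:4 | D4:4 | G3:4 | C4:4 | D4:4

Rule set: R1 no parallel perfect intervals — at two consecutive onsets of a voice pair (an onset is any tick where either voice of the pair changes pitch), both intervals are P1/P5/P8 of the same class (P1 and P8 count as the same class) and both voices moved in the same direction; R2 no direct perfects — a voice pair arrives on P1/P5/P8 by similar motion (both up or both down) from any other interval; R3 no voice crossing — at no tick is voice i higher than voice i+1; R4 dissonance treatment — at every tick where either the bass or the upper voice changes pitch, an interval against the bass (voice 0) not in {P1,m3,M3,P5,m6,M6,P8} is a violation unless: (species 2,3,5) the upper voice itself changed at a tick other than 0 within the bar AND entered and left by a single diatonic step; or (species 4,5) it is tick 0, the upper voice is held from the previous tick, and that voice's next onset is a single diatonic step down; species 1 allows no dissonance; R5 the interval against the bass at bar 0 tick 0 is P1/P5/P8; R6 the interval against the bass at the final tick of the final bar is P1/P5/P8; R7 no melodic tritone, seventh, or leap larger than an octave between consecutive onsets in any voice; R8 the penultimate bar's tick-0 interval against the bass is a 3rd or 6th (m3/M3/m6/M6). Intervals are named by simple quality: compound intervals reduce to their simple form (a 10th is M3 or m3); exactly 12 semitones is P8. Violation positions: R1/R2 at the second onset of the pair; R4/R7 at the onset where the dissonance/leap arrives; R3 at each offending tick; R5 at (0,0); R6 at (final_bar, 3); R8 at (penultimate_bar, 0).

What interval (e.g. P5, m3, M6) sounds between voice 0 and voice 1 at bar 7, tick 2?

voice 0=E3 voice 1=C4 -> m6

m6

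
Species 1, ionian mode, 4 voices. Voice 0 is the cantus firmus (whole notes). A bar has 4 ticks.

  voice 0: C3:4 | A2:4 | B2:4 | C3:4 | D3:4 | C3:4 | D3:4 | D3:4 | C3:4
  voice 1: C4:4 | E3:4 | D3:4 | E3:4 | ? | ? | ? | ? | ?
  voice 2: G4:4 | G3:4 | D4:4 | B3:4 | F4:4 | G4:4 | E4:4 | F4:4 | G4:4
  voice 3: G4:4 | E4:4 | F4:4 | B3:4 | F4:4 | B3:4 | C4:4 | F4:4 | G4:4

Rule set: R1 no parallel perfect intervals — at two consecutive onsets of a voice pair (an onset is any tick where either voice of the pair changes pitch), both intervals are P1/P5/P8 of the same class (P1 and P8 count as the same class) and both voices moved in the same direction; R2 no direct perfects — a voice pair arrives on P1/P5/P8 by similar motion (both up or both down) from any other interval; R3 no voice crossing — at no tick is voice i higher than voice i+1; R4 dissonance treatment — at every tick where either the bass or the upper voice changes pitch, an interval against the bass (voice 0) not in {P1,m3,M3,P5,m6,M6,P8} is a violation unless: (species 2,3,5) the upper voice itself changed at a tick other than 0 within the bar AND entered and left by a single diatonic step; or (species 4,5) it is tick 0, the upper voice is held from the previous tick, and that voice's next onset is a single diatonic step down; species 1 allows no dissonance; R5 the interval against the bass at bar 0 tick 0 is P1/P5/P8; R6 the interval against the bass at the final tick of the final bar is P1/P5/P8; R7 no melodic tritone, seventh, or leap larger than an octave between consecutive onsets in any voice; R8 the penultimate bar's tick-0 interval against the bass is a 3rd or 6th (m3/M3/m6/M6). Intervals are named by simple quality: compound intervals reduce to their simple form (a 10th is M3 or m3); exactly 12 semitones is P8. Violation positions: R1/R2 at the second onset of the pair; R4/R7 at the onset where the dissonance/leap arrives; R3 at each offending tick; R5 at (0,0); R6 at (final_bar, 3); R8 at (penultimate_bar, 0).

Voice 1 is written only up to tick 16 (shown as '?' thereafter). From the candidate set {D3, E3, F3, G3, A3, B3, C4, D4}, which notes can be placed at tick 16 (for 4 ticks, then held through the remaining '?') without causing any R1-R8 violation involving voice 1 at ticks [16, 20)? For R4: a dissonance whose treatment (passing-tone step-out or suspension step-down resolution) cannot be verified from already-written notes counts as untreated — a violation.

{B3, D3}

D3: legal
E3: violates R4
F3: violates R2
G3: violates R4
A3: violates R2
B3: legal
C4: violates R4
D4: violates R2,R7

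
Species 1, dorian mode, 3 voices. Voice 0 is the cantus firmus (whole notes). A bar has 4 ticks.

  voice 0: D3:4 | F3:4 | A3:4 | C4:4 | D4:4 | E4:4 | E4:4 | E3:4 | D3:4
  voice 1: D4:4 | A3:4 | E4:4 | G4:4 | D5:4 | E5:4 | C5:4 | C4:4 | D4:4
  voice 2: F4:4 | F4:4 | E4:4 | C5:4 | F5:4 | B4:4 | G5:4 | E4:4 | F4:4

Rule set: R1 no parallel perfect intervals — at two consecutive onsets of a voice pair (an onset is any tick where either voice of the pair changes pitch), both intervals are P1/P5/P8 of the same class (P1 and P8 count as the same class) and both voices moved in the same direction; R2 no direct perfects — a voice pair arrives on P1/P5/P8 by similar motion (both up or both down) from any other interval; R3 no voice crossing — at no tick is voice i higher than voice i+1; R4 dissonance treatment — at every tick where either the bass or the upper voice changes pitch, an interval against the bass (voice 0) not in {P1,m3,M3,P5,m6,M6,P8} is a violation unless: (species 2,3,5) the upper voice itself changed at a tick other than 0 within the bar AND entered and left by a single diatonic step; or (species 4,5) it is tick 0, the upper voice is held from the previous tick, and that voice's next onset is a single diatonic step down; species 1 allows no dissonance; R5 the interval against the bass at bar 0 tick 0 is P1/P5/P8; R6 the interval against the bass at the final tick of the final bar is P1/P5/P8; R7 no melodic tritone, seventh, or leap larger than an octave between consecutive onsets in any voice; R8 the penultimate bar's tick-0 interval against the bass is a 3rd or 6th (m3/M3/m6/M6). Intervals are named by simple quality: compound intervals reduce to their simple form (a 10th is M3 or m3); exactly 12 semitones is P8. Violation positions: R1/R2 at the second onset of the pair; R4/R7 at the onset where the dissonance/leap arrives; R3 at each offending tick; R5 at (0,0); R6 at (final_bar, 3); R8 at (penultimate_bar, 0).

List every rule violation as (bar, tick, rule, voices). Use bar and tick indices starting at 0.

(0, 0, R5, (0, 2))
(2, 0, R2, (0, 1))
(3, 0, R1, (0, 1))
(3, 0, R2, (0, 2))
(4, 0, R2, (0, 1))
(5, 0, R1, (0, 1))
(5, 0, R3, (1, 2))
(5, 0, R7, (2,))
(5, 1, R3, (1, 2))
(5, 2, R3, (1, 2))
(5, 3, R3, (1, 2))
(7, 0, R2, (0, 2))
(7, 0, R7, (2,))
(7, 0, R8, (0, 2))
(8, 3, R6, (0, 2))

bar 0: v0=D3 v1=D4 v2=F4 downbeat m3
bar 1: v0=F3 v1=A3 v2=F4 downbeat P8
bar 2: v0=A3 v1=E4 v2=E4 downbeat P5
bar 3: v0=C4 v1=G4 v2=C5 downbeat P8
bar 4: v0=D4 v1=D5 v2=F5 downbeat m3
bar 5: v0=E4 v1=E5 v2=B4 downbeat P5
bar 6: v0=E4 v1=C5 v2=G5 downbeat m3
bar 7: v0=E3 v1=C4 v2=E4 downbeat P8
bar 8: v0=D3 v1=D4 v2=F4 downbeat m3
  -> R5 @ bar 0 tick 0 v(0, 2): opens on m3
  -> R2 @ bar 2 tick 0 v(0, 1): F3/A3 M3 -> A3/E4 P5 similar
  -> R1 @ bar 3 tick 0 v(0, 1): A3/E4 P5 -> C4/G4 P5 similar
  -> R2 @ bar 3 tick 0 v(0, 2): A3/E4 P5 -> C4/C5 P8 similar
  -> R2 @ bar 4 tick 0 v(0, 1): C4/G4 P5 -> D4/D5 P8 similar
  -> R1 @ bar 5 tick 0 v(0, 1): D4/D5 P8 -> E4/E5 P8 similar
  -> R3 @ bar 5 tick 0 v(1, 2): E5 above B4
  -> R7 @ bar 5 tick 0 v(2,): F5->B4 leap 6st
  -> R3 @ bar 5 tick 1 v(1, 2): E5 above B4
  -> R3 @ bar 5 tick 2 v(1, 2): E5 above B4
  -> R3 @ bar 5 tick 3 v(1, 2): E5 above B4
  -> R2 @ bar 7 tick 0 v(0, 2): E4/G5 m3 -> E3/E4 P8 similar
  -> R7 @ bar 7 tick 0 v(2,): G5->E4 leap 15st
  -> R8 @ bar 7 tick 0 v(0, 2): penult P8 not 3rd/6th
  -> R6 @ bar 8 tick 3 v(0, 2): closes on m3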